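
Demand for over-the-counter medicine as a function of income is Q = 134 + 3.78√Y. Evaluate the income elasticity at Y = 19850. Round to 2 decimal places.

0.40

At Y = 19850: Q = 666.564.
dQ/dY = 3.78/(2√Y) = 0.0134147 at this income.
η = (dQ/dY)·(Y/Q) = 0.0134147 × (19850/666.564) = 0.40.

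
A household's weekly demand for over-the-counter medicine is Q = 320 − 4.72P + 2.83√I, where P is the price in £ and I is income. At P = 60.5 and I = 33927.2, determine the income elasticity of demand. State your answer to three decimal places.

At P = 60.5, I = 33927.2: Q = 555.707.
Holding P constant, ∂Q/∂I = 2.83/(2√I) = 0.00768214.
η_I = (∂Q/∂I)·(I/Q) = 0.00768214 × (33927.2/555.707) = 0.469.

0.469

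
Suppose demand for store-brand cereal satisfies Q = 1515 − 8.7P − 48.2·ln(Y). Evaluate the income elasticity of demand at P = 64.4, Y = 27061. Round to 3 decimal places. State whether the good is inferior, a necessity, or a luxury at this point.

At P = 64.4, Y = 27061: Q = 462.798.
Holding P constant, ∂Q/∂Y = -48.2/Y = -0.00178116.
η_Y = (∂Q/∂Y)·(Y/Q) = -0.00178116 × (27061/462.798) = -0.104.
Since η < 0, this is an inferior good.

-0.104 (inferior good)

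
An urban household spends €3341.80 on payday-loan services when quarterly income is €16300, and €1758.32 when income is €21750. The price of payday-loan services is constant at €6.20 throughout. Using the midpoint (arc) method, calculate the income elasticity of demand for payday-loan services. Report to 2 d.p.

-2.17

With a constant price, Q₁ = 3341.80/6.20 = 539.000 and Q₂ = 1758.32/6.20 = 283.600 (equivalently, work directly with expenditure since P cancels).
Midpoint %ΔQ = (1758.32 − 3341.80)/2550.06 = -0.62096; midpoint %ΔI = (21750 − 16300)/19025 = 0.28647.
η = -0.62096 / 0.28647 = -2.17.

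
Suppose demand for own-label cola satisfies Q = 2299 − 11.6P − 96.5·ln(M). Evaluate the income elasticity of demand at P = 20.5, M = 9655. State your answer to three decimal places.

At P = 20.5, M = 9655: Q = 1175.790.
Holding P constant, ∂Q/∂M = -96.5/M = -0.00999482.
η_M = (∂Q/∂M)·(M/Q) = -0.00999482 × (9655/1175.790) = -0.082.

-0.082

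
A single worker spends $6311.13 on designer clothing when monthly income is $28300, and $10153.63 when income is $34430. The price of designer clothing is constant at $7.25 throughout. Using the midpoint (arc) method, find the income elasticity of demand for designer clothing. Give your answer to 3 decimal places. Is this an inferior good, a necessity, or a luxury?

2.388 (luxury)

With a constant price, Q₁ = 6311.13/7.25 = 870.501 and Q₂ = 10153.63/7.25 = 1400.501 (equivalently, work directly with expenditure since P cancels).
Midpoint %ΔQ = (10153.63 − 6311.13)/8232.38 = 0.46675; midpoint %ΔI = (34430 − 28300)/31365 = 0.19544.
η = 0.46675 / 0.19544 = 2.388.
η > 1 ⇒ luxury.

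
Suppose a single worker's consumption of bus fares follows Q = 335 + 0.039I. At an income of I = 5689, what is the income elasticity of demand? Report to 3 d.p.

At I = 5689: Q = 556.871.
dQ/dI = 0.039.
η = (dQ/dI)·(I/Q) = 0.039 × (5689/556.871) = 0.398.

0.398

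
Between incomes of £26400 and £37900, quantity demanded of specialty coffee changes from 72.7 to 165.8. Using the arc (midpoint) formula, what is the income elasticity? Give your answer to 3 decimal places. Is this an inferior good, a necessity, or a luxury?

ΔQ = 165.8 − 72.7 = 93.1; midpoint Q̄ = (72.7 + 165.8)/2 = 119.25.
ΔI = 37900 − 26400 = 11500; midpoint Ī = (26400 + 37900)/2 = 32150.
η = (ΔQ/Q̄) ÷ (ΔI/Ī) = (93.1/119.25) ÷ (11500/32150) = 2.183.
η > 1 ⇒ luxury.

2.183 (luxury)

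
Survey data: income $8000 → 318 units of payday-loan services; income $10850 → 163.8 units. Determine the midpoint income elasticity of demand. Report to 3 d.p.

ΔQ = 163.8 − 318 = -154.2; midpoint Q̄ = (318 + 163.8)/2 = 240.9.
ΔI = 10850 − 8000 = 2850; midpoint Ī = (8000 + 10850)/2 = 9425.
η = (ΔQ/Q̄) ÷ (ΔI/Ī) = (-154.2/240.9) ÷ (2850/9425) = -2.117.

-2.117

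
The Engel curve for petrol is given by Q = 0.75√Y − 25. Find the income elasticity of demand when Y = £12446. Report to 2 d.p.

0.71

At Y = 12446: Q = 58.671.
dQ/dY = 0.75/(2√Y) = 0.00336137 at this income.
η = (dQ/dY)·(Y/Q) = 0.00336137 × (12446/58.671) = 0.71.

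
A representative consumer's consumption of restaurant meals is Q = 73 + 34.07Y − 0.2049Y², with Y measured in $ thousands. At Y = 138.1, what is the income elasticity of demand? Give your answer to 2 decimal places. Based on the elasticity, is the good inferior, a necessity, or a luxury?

-3.57 (inferior good)

At Y = 138.1: Q = 870.2941.
dQ/dY = 34.07 − 0.4098Y = -22.52338.
η = (dQ/dY)·(Y/Q) = -22.52338 × (138.1/870.2941) = -3.57.
η < 0 ⇒ inferior good.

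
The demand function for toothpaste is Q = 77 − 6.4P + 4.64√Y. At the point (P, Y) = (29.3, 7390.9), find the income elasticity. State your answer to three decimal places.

0.692

At P = 29.3, Y = 7390.9: Q = 288.382.
Holding P constant, ∂Q/∂Y = 4.64/(2√Y) = 0.0269861.
η_Y = (∂Q/∂Y)·(Y/Q) = 0.0269861 × (7390.9/288.382) = 0.692.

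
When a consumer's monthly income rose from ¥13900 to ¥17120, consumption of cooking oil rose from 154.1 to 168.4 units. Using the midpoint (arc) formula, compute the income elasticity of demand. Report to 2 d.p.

ΔQ = 168.4 − 154.1 = 14.3; midpoint Q̄ = (154.1 + 168.4)/2 = 161.25.
ΔI = 17120 − 13900 = 3220; midpoint Ī = (13900 + 17120)/2 = 15510.
η = (ΔQ/Q̄) ÷ (ΔI/Ī) = (14.3/161.25) ÷ (3220/15510) = 0.43.

0.43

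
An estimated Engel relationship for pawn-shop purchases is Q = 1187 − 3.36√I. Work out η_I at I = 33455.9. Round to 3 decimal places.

-0.537

At I = 33455.9: Q = 572.424.
dQ/dI = -3.36/(2√I) = -0.00918487 at this income.
η = (dQ/dI)·(I/Q) = -0.00918487 × (33455.9/572.424) = -0.537.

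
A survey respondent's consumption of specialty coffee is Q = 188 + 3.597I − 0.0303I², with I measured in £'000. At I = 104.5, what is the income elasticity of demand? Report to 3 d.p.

-1.227

At I = 104.5: Q = 233.0029.
dQ/dI = 3.597 − 0.0606I = -2.73570.
η = (dQ/dI)·(I/Q) = -2.73570 × (104.5/233.0029) = -1.227.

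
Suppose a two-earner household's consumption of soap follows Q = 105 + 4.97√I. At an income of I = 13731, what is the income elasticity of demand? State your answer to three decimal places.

0.424

At I = 13731: Q = 687.381.
dQ/dI = 4.97/(2√I) = 0.0212068 at this income.
η = (dQ/dI)·(I/Q) = 0.0212068 × (13731/687.381) = 0.424.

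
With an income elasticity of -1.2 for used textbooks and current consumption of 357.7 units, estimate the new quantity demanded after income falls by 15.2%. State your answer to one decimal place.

%ΔQ ≈ η × %ΔI = -1.2 × (-15.2%) = 18.24%.
New Q ≈ 357.7 × (1 + 0.1824) = 422.9.

422.9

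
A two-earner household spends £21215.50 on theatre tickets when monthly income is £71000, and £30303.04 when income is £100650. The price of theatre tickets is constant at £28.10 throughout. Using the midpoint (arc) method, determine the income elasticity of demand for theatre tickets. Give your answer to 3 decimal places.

1.021

With a constant price, Q₁ = 21215.50/28.10 = 755.000 and Q₂ = 30303.04/28.10 = 1078.400 (equivalently, work directly with expenditure since P cancels).
Midpoint %ΔQ = (30303.04 − 21215.50)/25759.27 = 0.35279; midpoint %ΔI = (100650 − 71000)/85825 = 0.34547.
η = 0.35279 / 0.34547 = 1.021.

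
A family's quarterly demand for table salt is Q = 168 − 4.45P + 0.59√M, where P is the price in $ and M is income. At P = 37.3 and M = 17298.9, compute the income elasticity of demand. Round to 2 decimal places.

At P = 37.3, M = 17298.9: Q = 79.615.
Holding P constant, ∂Q/∂M = 0.59/(2√M) = 0.00224291.
η_M = (∂Q/∂M)·(M/Q) = 0.00224291 × (17298.9/79.615) = 0.49.

0.49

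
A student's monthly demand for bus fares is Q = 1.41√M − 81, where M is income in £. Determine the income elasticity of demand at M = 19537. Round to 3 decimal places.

At M = 19537: Q = 116.082.
dQ/dM = 1.41/(2√M) = 0.00504383 at this income.
η = (dQ/dM)·(M/Q) = 0.00504383 × (19537/116.082) = 0.849.

0.849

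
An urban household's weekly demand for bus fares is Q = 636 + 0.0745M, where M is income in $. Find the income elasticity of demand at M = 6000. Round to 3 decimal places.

At M = 6000: Q = 1083.000.
dQ/dM = 0.0745.
η = (dQ/dM)·(M/Q) = 0.0745 × (6000/1083.000) = 0.413.

0.413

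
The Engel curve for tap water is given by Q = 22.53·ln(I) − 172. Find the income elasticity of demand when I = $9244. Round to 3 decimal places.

At I = 9244: Q = 33.738.
dQ/dI = 22.53/I = 0.00243726 at this income.
η = (dQ/dI)·(I/Q) = 0.00243726 × (9244/33.738) = 0.668.

0.668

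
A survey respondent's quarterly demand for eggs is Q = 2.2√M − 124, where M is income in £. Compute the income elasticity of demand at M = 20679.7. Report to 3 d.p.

0.822

At M = 20679.7: Q = 192.370.
dQ/dM = 2.2/(2√M) = 0.00764928 at this income.
η = (dQ/dM)·(M/Q) = 0.00764928 × (20679.7/192.370) = 0.822.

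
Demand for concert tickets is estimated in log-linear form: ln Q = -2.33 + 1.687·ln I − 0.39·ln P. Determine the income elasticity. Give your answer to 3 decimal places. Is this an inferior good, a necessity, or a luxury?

1.687 (luxury)

In a log-linear demand, the coefficient on ln I is the income elasticity.
So η = 1.687.
η > 1 ⇒ luxury.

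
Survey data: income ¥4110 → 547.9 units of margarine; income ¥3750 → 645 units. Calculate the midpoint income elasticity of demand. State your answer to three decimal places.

-1.777

ΔQ = 645 − 547.9 = 97.1; midpoint Q̄ = (547.9 + 645)/2 = 596.45.
ΔI = 3750 − 4110 = -360; midpoint Ī = (4110 + 3750)/2 = 3930.
η = (ΔQ/Q̄) ÷ (ΔI/Ī) = (97.1/596.45) ÷ (-360/3930) = -1.777.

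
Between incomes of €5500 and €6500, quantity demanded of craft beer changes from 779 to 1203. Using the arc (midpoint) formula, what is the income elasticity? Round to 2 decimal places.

ΔQ = 1203 − 779 = 424; midpoint Q̄ = (779 + 1203)/2 = 991.
ΔI = 6500 − 5500 = 1000; midpoint Ī = (5500 + 6500)/2 = 6000.
η = (ΔQ/Q̄) ÷ (ΔI/Ī) = (424/991) ÷ (1000/6000) = 2.57.

2.57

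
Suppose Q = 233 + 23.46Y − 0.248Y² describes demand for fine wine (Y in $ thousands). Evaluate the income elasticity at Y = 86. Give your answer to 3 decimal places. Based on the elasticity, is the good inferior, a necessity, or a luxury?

-3.965 (inferior good)

At Y = 86: Q = 416.3520.
dQ/dY = 23.46 − 0.496Y = -19.19600.
η = (dQ/dY)·(Y/Q) = -19.19600 × (86/416.3520) = -3.965.
η < 0 ⇒ inferior good.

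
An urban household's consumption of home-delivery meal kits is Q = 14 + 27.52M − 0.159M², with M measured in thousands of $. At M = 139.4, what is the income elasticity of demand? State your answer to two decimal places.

-3.08

At M = 139.4: Q = 760.5428.
dQ/dM = 27.52 − 0.318M = -16.80920.
η = (dQ/dM)·(M/Q) = -16.80920 × (139.4/760.5428) = -3.08.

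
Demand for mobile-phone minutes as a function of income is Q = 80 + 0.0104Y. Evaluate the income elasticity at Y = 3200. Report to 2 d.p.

0.29

At Y = 3200: Q = 113.280.
dQ/dY = 0.0104.
η = (dQ/dY)·(Y/Q) = 0.0104 × (3200/113.280) = 0.29.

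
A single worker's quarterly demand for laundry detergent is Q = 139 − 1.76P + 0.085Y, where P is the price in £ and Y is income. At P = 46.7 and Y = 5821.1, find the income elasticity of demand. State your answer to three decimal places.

0.897

At P = 46.7, Y = 5821.1: Q = 551.602.
Holding P constant, ∂Q/∂Y = 0.085.
η_Y = (∂Q/∂Y)·(Y/Q) = 0.085 × (5821.1/551.602) = 0.897.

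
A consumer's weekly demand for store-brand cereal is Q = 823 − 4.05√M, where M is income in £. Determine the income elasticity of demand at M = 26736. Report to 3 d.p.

At M = 26736: Q = 160.779.
dQ/dM = -4.05/(2√M) = -0.0123845 at this income.
η = (dQ/dM)·(M/Q) = -0.0123845 × (26736/160.779) = -2.059.

-2.059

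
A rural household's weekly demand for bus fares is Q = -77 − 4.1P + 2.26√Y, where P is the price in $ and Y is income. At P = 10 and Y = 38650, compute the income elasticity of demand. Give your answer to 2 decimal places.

At P = 10, Y = 38650: Q = 326.307.
Holding P constant, ∂Q/∂Y = 2.26/(2√Y) = 0.00574783.
η_Y = (∂Q/∂Y)·(Y/Q) = 0.00574783 × (38650/326.307) = 0.68.

0.68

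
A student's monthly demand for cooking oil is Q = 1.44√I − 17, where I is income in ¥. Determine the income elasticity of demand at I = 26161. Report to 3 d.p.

At I = 26161: Q = 215.911.
dQ/dI = 1.44/(2√I) = 0.00445149 at this income.
η = (dQ/dI)·(I/Q) = 0.00445149 × (26161/215.911) = 0.539.

0.539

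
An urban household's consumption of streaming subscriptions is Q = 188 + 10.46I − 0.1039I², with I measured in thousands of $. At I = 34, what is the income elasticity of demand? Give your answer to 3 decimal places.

0.273

At I = 34: Q = 423.5316.
dQ/dI = 10.46 − 0.2078I = 3.39480.
η = (dQ/dI)·(I/Q) = 3.39480 × (34/423.5316) = 0.273.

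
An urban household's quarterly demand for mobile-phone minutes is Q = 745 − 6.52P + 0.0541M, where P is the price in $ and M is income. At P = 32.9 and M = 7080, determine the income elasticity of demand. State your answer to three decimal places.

At P = 32.9, M = 7080: Q = 913.520.
Holding P constant, ∂Q/∂M = 0.0541.
η_M = (∂Q/∂M)·(M/Q) = 0.0541 × (7080/913.520) = 0.419.

0.419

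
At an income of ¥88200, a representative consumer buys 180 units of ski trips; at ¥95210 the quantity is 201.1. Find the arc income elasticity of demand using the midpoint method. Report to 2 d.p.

1.45

ΔQ = 201.1 − 180 = 21.1; midpoint Q̄ = (180 + 201.1)/2 = 190.55.
ΔI = 95210 − 88200 = 7010; midpoint Ī = (88200 + 95210)/2 = 91705.
η = (ΔQ/Q̄) ÷ (ΔI/Ī) = (21.1/190.55) ÷ (7010/91705) = 1.45.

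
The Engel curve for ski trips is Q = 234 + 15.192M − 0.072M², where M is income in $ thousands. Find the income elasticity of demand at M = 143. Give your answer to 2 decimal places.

At M = 143: Q = 934.1280.
dQ/dM = 15.192 − 0.144M = -5.40000.
η = (dQ/dM)·(M/Q) = -5.40000 × (143/934.1280) = -0.83.

-0.83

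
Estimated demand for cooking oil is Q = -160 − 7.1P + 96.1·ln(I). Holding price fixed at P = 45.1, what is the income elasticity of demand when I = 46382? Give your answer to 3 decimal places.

0.174

At P = 45.1, I = 46382: Q = 552.352.
Holding P constant, ∂Q/∂I = 96.1/I = 0.00207192.
η_I = (∂Q/∂I)·(I/Q) = 0.00207192 × (46382/552.352) = 0.174.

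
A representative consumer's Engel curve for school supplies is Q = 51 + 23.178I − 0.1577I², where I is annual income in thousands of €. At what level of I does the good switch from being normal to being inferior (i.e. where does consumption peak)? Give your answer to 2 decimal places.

73.49

dQ/dI = 23.178 − 0.3154I.
The good is inferior where dQ/dI < 0. Setting dQ/dI = 0 gives I = 23.178 / 0.3154 = 73.49.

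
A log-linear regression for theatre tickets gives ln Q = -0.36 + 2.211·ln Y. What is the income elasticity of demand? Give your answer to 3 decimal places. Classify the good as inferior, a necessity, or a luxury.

2.211 (luxury)

In a log-linear demand, the coefficient on ln Y is the income elasticity.
So η = 2.211.
η > 1 ⇒ luxury.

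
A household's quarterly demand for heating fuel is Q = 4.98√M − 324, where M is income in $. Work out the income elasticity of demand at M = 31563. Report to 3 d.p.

0.789

At M = 31563: Q = 560.746.
dQ/dM = 4.98/(2√M) = 0.0140156 at this income.
η = (dQ/dM)·(M/Q) = 0.0140156 × (31563/560.746) = 0.789.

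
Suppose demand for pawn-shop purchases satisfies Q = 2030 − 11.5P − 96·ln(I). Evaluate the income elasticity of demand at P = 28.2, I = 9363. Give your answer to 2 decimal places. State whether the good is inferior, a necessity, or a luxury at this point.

At P = 28.2, I = 9363: Q = 827.826.
Holding P constant, ∂Q/∂I = -96/I = -0.0102531.
η_I = (∂Q/∂I)·(I/Q) = -0.0102531 × (9363/827.826) = -0.12.
Since η < 0, this is an inferior good.

-0.12 (inferior good)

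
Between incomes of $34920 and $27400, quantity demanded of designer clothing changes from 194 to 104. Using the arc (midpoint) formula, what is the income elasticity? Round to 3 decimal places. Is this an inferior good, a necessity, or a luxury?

ΔQ = 104 − 194 = -90; midpoint Q̄ = (194 + 104)/2 = 149.
ΔI = 27400 − 34920 = -7520; midpoint Ī = (34920 + 27400)/2 = 31160.
η = (ΔQ/Q̄) ÷ (ΔI/Ī) = (-90/149) ÷ (-7520/31160) = 2.503.
η > 1 ⇒ luxury.

2.503 (luxury)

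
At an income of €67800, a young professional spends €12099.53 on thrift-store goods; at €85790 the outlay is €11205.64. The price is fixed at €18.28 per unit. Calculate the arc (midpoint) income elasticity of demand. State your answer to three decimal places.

With a constant price, Q₁ = 12099.53/18.28 = 661.900 and Q₂ = 11205.64/18.28 = 613.000 (equivalently, work directly with expenditure since P cancels).
Midpoint %ΔQ = (11205.64 − 12099.53)/11652.59 = -0.07671; midpoint %ΔI = (85790 − 67800)/76795 = 0.23426.
η = -0.07671 / 0.23426 = -0.327.

-0.327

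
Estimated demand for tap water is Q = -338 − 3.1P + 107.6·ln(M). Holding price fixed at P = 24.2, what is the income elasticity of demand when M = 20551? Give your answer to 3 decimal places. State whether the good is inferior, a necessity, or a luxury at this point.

0.164 (necessity)

At P = 24.2, M = 20551: Q = 655.520.
Holding P constant, ∂Q/∂M = 107.6/M = 0.00523575.
η_M = (∂Q/∂M)·(M/Q) = 0.00523575 × (20551/655.520) = 0.164.
Since 0 < η < 1, this is a necessity.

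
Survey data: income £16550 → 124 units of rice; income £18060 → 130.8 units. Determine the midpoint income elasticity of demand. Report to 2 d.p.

ΔQ = 130.8 − 124 = 6.8; midpoint Q̄ = (124 + 130.8)/2 = 127.4.
ΔI = 18060 − 16550 = 1510; midpoint Ī = (16550 + 18060)/2 = 17305.
η = (ΔQ/Q̄) ÷ (ΔI/Ī) = (6.8/127.4) ÷ (1510/17305) = 0.61.

0.61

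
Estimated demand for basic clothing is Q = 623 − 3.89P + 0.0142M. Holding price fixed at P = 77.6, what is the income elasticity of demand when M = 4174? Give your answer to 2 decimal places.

0.16

At P = 77.6, M = 4174: Q = 380.407.
Holding P constant, ∂Q/∂M = 0.0142.
η_M = (∂Q/∂M)·(M/Q) = 0.0142 × (4174/380.407) = 0.16.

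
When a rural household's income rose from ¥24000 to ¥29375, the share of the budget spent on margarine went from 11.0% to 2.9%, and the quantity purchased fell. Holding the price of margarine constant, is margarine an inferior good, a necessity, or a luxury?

inferior good

Quantity demanded falls as income rises, so η < 0.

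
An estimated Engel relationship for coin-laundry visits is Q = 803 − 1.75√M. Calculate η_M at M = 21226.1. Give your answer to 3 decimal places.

At M = 21226.1: Q = 548.039.
dQ/dM = -1.75/(2√M) = -0.00600583 at this income.
η = (dQ/dM)·(M/Q) = -0.00600583 × (21226.1/548.039) = -0.233.

-0.233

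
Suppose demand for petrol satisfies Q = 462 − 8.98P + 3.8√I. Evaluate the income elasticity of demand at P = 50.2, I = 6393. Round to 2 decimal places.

0.48

At P = 50.2, I = 6393: Q = 315.038.
Holding P constant, ∂Q/∂I = 3.8/(2√I) = 0.023763.
η_I = (∂Q/∂I)·(I/Q) = 0.023763 × (6393/315.038) = 0.48.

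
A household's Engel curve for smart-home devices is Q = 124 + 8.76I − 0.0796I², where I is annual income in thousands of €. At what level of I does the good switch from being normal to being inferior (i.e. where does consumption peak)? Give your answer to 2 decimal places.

55.03

dQ/dI = 8.76 − 0.1592I.
The good is inferior where dQ/dI < 0. Setting dQ/dI = 0 gives I = 8.76 / 0.1592 = 55.03.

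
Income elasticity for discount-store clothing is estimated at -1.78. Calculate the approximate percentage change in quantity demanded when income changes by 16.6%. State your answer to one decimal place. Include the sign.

-29.5%

%ΔQ ≈ η × %ΔI = -1.78 × 16.6% = -29.5%.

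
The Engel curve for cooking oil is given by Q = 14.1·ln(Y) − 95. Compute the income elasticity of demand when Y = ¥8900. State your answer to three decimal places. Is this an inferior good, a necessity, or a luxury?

0.424 (necessity)

At Y = 8900: Q = 33.223.
dQ/dY = 14.1/Y = 0.00158427 at this income.
η = (dQ/dY)·(Y/Q) = 0.00158427 × (8900/33.223) = 0.424.
Since 0 < η < 1, the good is a necessity.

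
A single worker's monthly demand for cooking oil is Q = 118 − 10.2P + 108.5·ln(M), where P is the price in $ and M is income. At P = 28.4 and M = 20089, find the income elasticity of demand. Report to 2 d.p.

At P = 28.4, M = 20089: Q = 903.330.
Holding P constant, ∂Q/∂M = 108.5/M = 0.00540097.
η_M = (∂Q/∂M)·(M/Q) = 0.00540097 × (20089/903.330) = 0.12.

0.12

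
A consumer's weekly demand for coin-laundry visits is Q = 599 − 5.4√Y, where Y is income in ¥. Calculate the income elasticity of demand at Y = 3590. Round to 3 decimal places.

At Y = 3590: Q = 275.450.
dQ/dY = -5.4/(2√Y) = -0.0450626 at this income.
η = (dQ/dY)·(Y/Q) = -0.0450626 × (3590/275.450) = -0.587.

-0.587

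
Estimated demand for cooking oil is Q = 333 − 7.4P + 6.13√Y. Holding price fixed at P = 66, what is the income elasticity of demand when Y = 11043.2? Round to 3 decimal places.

At P = 66, Y = 11043.2: Q = 488.781.
Holding P constant, ∂Q/∂Y = 6.13/(2√Y) = 0.0291664.
η_Y = (∂Q/∂Y)·(Y/Q) = 0.0291664 × (11043.2/488.781) = 0.659.

0.659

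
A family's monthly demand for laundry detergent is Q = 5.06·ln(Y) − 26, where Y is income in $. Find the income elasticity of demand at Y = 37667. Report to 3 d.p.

0.185

At Y = 37667: Q = 27.315.
dQ/dY = 5.06/Y = 0.000134335 at this income.
η = (dQ/dY)·(Y/Q) = 0.000134335 × (37667/27.315) = 0.185.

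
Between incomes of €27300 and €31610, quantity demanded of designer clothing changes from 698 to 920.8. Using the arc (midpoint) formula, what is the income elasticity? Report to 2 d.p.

ΔQ = 920.8 − 698 = 222.8; midpoint Q̄ = (698 + 920.8)/2 = 809.4.
ΔI = 31610 − 27300 = 4310; midpoint Ī = (27300 + 31610)/2 = 29455.
η = (ΔQ/Q̄) ÷ (ΔI/Ī) = (222.8/809.4) ÷ (4310/29455) = 1.88.

1.88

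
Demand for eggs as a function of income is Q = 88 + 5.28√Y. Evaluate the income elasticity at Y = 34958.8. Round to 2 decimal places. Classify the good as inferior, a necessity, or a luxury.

0.46 (necessity)

At Y = 34958.8: Q = 1075.216.
dQ/dY = 5.28/(2√Y) = 0.0141197 at this income.
η = (dQ/dY)·(Y/Q) = 0.0141197 × (34958.8/1075.216) = 0.46.
Since 0 < η < 1, the good is a necessity.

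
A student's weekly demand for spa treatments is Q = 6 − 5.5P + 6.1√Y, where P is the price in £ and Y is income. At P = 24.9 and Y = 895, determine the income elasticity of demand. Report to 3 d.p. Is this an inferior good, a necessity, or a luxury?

At P = 24.9, Y = 895: Q = 51.541.
Holding P constant, ∂Q/∂Y = 6.1/(2√Y) = 0.10195.
η_Y = (∂Q/∂Y)·(Y/Q) = 0.10195 × (895/51.541) = 1.770.
Since η > 1, this is a luxury.

1.770 (luxury)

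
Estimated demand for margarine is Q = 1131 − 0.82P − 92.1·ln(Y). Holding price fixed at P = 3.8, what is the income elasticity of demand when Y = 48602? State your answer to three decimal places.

At P = 3.8, Y = 48602: Q = 133.994.
Holding P constant, ∂Q/∂Y = -92.1/Y = -0.00189498.
η_Y = (∂Q/∂Y)·(Y/Q) = -0.00189498 × (48602/133.994) = -0.687.

-0.687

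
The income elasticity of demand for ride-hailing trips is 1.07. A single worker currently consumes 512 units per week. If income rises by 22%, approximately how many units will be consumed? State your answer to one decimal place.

632.5

%ΔQ ≈ η × %ΔI = 1.07 × 22% = 23.54%.
New Q ≈ 512 × (1 + 0.2354) = 632.5.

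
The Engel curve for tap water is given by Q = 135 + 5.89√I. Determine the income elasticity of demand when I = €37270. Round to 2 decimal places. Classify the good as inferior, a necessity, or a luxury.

At I = 37270: Q = 1272.090.
dQ/dI = 5.89/(2√I) = 0.0152548 at this income.
η = (dQ/dI)·(I/Q) = 0.0152548 × (37270/1272.090) = 0.45.
Since 0 < η < 1, the good is a necessity.

0.45 (necessity)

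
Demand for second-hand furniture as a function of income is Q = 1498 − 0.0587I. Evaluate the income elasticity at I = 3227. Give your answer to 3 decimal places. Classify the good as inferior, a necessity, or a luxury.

At I = 3227: Q = 1308.575.
dQ/dI = −0.0587.
η = (dQ/dI)·(I/Q) = -0.0587 × (3227/1308.575) = -0.145.
Since η < 0, the good is an inferior good.

-0.145 (inferior good)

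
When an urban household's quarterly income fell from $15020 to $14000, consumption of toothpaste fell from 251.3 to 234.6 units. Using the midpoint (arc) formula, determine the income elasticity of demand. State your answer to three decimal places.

ΔQ = 234.6 − 251.3 = -16.7; midpoint Q̄ = (251.3 + 234.6)/2 = 242.95.
ΔI = 14000 − 15020 = -1020; midpoint Ī = (15020 + 14000)/2 = 14510.
η = (ΔQ/Q̄) ÷ (ΔI/Ī) = (-16.7/242.95) ÷ (-1020/14510) = 0.978.

0.978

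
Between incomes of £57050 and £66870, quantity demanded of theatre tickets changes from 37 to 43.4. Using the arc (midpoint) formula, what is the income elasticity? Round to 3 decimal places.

1.005

ΔQ = 43.4 − 37 = 6.4; midpoint Q̄ = (37 + 43.4)/2 = 40.2.
ΔI = 66870 − 57050 = 9820; midpoint Ī = (57050 + 66870)/2 = 61960.
η = (ΔQ/Q̄) ÷ (ΔI/Ī) = (6.4/40.2) ÷ (9820/61960) = 1.005.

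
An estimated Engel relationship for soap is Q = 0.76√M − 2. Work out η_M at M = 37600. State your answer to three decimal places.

At M = 37600: Q = 145.369.
dQ/dM = 0.76/(2√M) = 0.0019597 at this income.
η = (dQ/dM)·(M/Q) = 0.0019597 × (37600/145.369) = 0.507.

0.507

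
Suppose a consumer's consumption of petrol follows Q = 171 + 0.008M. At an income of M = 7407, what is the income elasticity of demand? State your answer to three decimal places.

At M = 7407: Q = 230.256.
dQ/dM = 0.008.
η = (dQ/dM)·(M/Q) = 0.008 × (7407/230.256) = 0.257.

0.257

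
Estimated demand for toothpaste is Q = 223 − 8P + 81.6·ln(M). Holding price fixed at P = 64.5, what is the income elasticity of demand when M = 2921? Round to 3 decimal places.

At P = 64.5, M = 2921: Q = 358.142.
Holding P constant, ∂Q/∂M = 81.6/M = 0.0279356.
η_M = (∂Q/∂M)·(M/Q) = 0.0279356 × (2921/358.142) = 0.228.

0.228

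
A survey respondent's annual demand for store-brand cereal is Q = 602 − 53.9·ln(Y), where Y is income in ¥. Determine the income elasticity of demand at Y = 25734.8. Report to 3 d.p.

At Y = 25734.8: Q = 54.613.
dQ/dY = -53.9/Y = -0.00209444 at this income.
η = (dQ/dY)·(Y/Q) = -0.00209444 × (25734.8/54.613) = -0.987.

-0.987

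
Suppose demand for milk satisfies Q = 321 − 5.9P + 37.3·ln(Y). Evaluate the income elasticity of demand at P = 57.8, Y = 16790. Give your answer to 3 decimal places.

0.109

At P = 57.8, Y = 16790: Q = 342.854.
Holding P constant, ∂Q/∂Y = 37.3/Y = 0.00222156.
η_Y = (∂Q/∂Y)·(Y/Q) = 0.00222156 × (16790/342.854) = 0.109.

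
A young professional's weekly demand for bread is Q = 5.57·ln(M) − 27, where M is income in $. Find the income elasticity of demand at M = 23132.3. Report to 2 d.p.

At M = 23132.3: Q = 28.973.
dQ/dM = 5.57/M = 0.000240789 at this income.
η = (dQ/dM)·(M/Q) = 0.000240789 × (23132.3/28.973) = 0.19.

0.19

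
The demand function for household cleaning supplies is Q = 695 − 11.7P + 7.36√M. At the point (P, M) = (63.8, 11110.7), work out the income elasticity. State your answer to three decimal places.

At P = 63.8, M = 11110.7: Q = 724.338.
Holding P constant, ∂Q/∂M = 7.36/(2√M) = 0.0349122.
η_M = (∂Q/∂M)·(M/Q) = 0.0349122 × (11110.7/724.338) = 0.536.

0.536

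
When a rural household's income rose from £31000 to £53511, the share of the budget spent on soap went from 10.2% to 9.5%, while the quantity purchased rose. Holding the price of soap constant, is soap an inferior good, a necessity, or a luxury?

necessity

Quantity rises but the budget share falls as income rises, so 0 < η < 1.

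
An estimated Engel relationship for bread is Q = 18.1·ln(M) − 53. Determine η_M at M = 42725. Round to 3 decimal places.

At M = 42725: Q = 139.992.
dQ/dM = 18.1/M = 0.00042364 at this income.
η = (dQ/dM)·(M/Q) = 0.00042364 × (42725/139.992) = 0.129.

0.129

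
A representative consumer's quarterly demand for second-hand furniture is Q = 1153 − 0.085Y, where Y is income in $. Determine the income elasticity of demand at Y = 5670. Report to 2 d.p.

-0.72

At Y = 5670: Q = 671.050.
dQ/dY = −0.085.
η = (dQ/dY)·(Y/Q) = -0.085 × (5670/671.050) = -0.72.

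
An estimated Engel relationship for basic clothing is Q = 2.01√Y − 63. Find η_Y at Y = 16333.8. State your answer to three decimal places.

At Y = 16333.8: Q = 193.886.
dQ/dY = 2.01/(2√Y) = 0.00786362 at this income.
η = (dQ/dY)·(Y/Q) = 0.00786362 × (16333.8/193.886) = 0.662.

0.662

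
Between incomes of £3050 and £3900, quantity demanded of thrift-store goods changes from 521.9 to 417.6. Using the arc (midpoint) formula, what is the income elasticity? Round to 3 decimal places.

ΔQ = 417.6 − 521.9 = -104.3; midpoint Q̄ = (521.9 + 417.6)/2 = 469.75.
ΔI = 3900 − 3050 = 850; midpoint Ī = (3050 + 3900)/2 = 3475.
η = (ΔQ/Q̄) ÷ (ΔI/Ī) = (-104.3/469.75) ÷ (850/3475) = -0.908.

-0.908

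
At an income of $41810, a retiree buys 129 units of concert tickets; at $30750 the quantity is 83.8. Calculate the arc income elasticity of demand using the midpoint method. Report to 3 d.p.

1.394

ΔQ = 83.8 − 129 = -45.2; midpoint Q̄ = (129 + 83.8)/2 = 106.4.
ΔI = 30750 − 41810 = -11060; midpoint Ī = (41810 + 30750)/2 = 36280.
η = (ΔQ/Q̄) ÷ (ΔI/Ī) = (-45.2/106.4) ÷ (-11060/36280) = 1.394.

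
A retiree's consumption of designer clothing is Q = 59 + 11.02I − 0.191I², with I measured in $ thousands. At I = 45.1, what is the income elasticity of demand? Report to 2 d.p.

At I = 45.1: Q = 167.5061.
dQ/dI = 11.02 − 0.382I = -6.20820.
η = (dQ/dI)·(I/Q) = -6.20820 × (45.1/167.5061) = -1.67.

-1.67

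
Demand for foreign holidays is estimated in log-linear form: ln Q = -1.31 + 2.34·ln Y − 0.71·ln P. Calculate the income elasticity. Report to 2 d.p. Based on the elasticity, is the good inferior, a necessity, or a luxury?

In a log-linear demand, the coefficient on ln Y is the income elasticity.
So η = 2.34.
η > 1 ⇒ luxury.

2.34 (luxury)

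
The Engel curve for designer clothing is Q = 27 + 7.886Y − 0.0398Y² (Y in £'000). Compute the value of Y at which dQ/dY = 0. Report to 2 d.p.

99.07

dQ/dY = 7.886 − 0.0796Y.
The good is inferior where dQ/dY < 0. Setting dQ/dY = 0 gives Y = 7.886 / 0.0796 = 99.07.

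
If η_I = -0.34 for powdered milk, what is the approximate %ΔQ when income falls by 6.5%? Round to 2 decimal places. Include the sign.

2.21%

%ΔQ ≈ η × %ΔI = -0.34 × (-6.5%) = 2.21%.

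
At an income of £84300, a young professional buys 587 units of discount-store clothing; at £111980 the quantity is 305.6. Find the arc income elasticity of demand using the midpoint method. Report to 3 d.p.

ΔQ = 305.6 − 587 = -281.4; midpoint Q̄ = (587 + 305.6)/2 = 446.3.
ΔI = 111980 − 84300 = 27680; midpoint Ī = (84300 + 111980)/2 = 98140.
η = (ΔQ/Q̄) ÷ (ΔI/Ī) = (-281.4/446.3) ÷ (27680/98140) = -2.236.

-2.236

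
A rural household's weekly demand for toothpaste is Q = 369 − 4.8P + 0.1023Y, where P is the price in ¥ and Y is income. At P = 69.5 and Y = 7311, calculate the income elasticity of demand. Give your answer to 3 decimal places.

0.955

At P = 69.5, Y = 7311: Q = 783.315.
Holding P constant, ∂Q/∂Y = 0.1023.
η_Y = (∂Q/∂Y)·(Y/Q) = 0.1023 × (7311/783.315) = 0.955.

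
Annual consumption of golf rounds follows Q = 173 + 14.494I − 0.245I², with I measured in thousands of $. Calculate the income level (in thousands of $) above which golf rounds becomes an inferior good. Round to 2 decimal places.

29.58

dQ/dI = 14.494 − 0.49I.
The good is inferior where dQ/dI < 0. Setting dQ/dI = 0 gives I = 14.494 / 0.49 = 29.58.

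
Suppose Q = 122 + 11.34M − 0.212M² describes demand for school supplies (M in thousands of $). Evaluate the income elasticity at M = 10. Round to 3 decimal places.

At M = 10: Q = 214.2000.
dQ/dM = 11.34 − 0.424M = 7.10000.
η = (dQ/dM)·(M/Q) = 7.10000 × (10/214.2000) = 0.331.

0.331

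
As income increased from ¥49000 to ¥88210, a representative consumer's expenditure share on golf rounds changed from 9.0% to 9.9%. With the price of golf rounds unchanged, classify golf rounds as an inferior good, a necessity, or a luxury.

The budget share rises as income rises, so η > 1.

luxury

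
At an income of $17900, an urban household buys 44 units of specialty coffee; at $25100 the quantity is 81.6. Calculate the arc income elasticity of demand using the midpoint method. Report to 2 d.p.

1.79

ΔQ = 81.6 − 44 = 37.6; midpoint Q̄ = (44 + 81.6)/2 = 62.8.
ΔI = 25100 − 17900 = 7200; midpoint Ī = (17900 + 25100)/2 = 21500.
η = (ΔQ/Q̄) ÷ (ΔI/Ī) = (37.6/62.8) ÷ (7200/21500) = 1.79.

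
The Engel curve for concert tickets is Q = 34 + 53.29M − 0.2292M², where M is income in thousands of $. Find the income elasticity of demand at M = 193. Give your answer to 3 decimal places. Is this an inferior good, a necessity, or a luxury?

-3.811 (inferior good)

At M = 193: Q = 1781.4992.
dQ/dM = 53.29 − 0.4584M = -35.18120.
η = (dQ/dM)·(M/Q) = -35.18120 × (193/1781.4992) = -3.811.
η < 0 ⇒ inferior good.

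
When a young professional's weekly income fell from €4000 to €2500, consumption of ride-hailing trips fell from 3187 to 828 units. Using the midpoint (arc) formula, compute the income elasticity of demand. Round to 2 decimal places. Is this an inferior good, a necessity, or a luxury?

2.55 (luxury)

ΔQ = 828 − 3187 = -2359; midpoint Q̄ = (3187 + 828)/2 = 2007.5.
ΔI = 2500 − 4000 = -1500; midpoint Ī = (4000 + 2500)/2 = 3250.
η = (ΔQ/Q̄) ÷ (ΔI/Ī) = (-2359/2007.5) ÷ (-1500/3250) = 2.55.
η > 1 ⇒ luxury.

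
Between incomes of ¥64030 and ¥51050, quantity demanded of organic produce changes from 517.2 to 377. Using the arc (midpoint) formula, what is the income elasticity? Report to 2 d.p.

1.39

ΔQ = 377 − 517.2 = -140.2; midpoint Q̄ = (517.2 + 377)/2 = 447.1.
ΔI = 51050 − 64030 = -12980; midpoint Ī = (64030 + 51050)/2 = 57540.
η = (ΔQ/Q̄) ÷ (ΔI/Ī) = (-140.2/447.1) ÷ (-12980/57540) = 1.39.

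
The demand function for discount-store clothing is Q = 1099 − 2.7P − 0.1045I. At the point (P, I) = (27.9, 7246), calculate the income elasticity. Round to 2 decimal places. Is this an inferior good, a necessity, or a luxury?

At P = 27.9, I = 7246: Q = 266.463.
Holding P constant, ∂Q/∂I = −0.1045.
η_I = (∂Q/∂I)·(I/Q) = -0.1045 × (7246/266.463) = -2.84.
Since η < 0, this is an inferior good.

-2.84 (inferior good)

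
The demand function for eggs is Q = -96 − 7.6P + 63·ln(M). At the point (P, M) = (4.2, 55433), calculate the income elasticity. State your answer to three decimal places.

At P = 4.2, M = 55433: Q = 560.225.
Holding P constant, ∂Q/∂M = 63/M = 0.00113651.
η_M = (∂Q/∂M)·(M/Q) = 0.00113651 × (55433/560.225) = 0.112.

0.112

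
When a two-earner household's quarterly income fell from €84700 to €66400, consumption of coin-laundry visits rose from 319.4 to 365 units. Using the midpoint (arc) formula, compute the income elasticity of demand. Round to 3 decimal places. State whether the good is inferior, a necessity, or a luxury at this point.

-0.550 (inferior good)

ΔQ = 365 − 319.4 = 45.6; midpoint Q̄ = (319.4 + 365)/2 = 342.2.
ΔI = 66400 − 84700 = -18300; midpoint Ī = (84700 + 66400)/2 = 75550.
η = (ΔQ/Q̄) ÷ (ΔI/Ī) = (45.6/342.2) ÷ (-18300/75550) = -0.550.
η < 0 ⇒ inferior good.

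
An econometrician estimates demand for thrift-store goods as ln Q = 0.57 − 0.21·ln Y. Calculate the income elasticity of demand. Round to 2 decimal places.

In a log-linear demand, the coefficient on ln Y is the income elasticity.
So η = -0.21.

-0.21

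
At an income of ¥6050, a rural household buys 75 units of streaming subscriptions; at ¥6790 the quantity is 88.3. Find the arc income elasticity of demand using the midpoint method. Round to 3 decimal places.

1.413

ΔQ = 88.3 − 75 = 13.3; midpoint Q̄ = (75 + 88.3)/2 = 81.65.
ΔI = 6790 − 6050 = 740; midpoint Ī = (6050 + 6790)/2 = 6420.
η = (ΔQ/Q̄) ÷ (ΔI/Ī) = (13.3/81.65) ÷ (740/6420) = 1.413.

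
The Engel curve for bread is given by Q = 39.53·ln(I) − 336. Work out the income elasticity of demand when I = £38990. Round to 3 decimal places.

0.483

At I = 38990: Q = 81.874.
dQ/dI = 39.53/I = 0.00101385 at this income.
η = (dQ/dI)·(I/Q) = 0.00101385 × (38990/81.874) = 0.483.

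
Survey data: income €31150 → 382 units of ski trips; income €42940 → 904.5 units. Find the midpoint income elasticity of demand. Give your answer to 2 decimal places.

ΔQ = 904.5 − 382 = 522.5; midpoint Q̄ = (382 + 904.5)/2 = 643.25.
ΔI = 42940 − 31150 = 11790; midpoint Ī = (31150 + 42940)/2 = 37045.
η = (ΔQ/Q̄) ÷ (ΔI/Ī) = (522.5/643.25) ÷ (11790/37045) = 2.55.

2.55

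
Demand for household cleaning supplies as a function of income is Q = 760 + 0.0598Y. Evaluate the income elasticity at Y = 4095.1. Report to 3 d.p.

0.244

At Y = 4095.1: Q = 1004.887.
dQ/dY = 0.0598.
η = (dQ/dY)·(Y/Q) = 0.0598 × (4095.1/1004.887) = 0.244.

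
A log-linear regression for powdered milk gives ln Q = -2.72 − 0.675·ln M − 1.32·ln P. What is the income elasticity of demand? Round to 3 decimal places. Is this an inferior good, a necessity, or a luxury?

-0.675 (inferior good)

In a log-linear demand, the coefficient on ln M is the income elasticity.
So η = -0.675.
η < 0 ⇒ inferior good.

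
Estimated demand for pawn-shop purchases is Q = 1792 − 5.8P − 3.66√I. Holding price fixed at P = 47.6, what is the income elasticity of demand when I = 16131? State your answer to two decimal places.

At P = 47.6, I = 16131: Q = 1051.071.
Holding P constant, ∂Q/∂I = -3.66/(2√I) = -0.0144086.
η_I = (∂Q/∂I)·(I/Q) = -0.0144086 × (16131/1051.071) = -0.22.

-0.22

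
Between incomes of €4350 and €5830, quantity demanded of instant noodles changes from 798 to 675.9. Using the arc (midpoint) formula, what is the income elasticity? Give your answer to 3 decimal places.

-0.570

ΔQ = 675.9 − 798 = -122.1; midpoint Q̄ = (798 + 675.9)/2 = 736.95.
ΔI = 5830 − 4350 = 1480; midpoint Ī = (4350 + 5830)/2 = 5090.
η = (ΔQ/Q̄) ÷ (ΔI/Ī) = (-122.1/736.95) ÷ (1480/5090) = -0.570.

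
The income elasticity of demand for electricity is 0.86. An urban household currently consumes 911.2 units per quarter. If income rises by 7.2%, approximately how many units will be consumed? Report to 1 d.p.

967.6

%ΔQ ≈ η × %ΔI = 0.86 × 7.2% = 6.192%.
New Q ≈ 911.2 × (1 + 0.06192) = 967.6.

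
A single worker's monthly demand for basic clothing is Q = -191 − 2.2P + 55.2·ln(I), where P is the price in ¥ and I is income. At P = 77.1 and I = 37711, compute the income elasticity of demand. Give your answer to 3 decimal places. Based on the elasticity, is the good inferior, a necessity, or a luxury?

At P = 77.1, I = 37711: Q = 221.061.
Holding P constant, ∂Q/∂I = 55.2/I = 0.00146376.
η_I = (∂Q/∂I)·(I/Q) = 0.00146376 × (37711/221.061) = 0.250.
Since 0 < η < 1, this is a necessity.

0.250 (necessity)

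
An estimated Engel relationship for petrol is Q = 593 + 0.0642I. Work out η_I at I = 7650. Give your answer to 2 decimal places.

At I = 7650: Q = 1084.130.
dQ/dI = 0.0642.
η = (dQ/dI)·(I/Q) = 0.0642 × (7650/1084.130) = 0.45.

0.45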